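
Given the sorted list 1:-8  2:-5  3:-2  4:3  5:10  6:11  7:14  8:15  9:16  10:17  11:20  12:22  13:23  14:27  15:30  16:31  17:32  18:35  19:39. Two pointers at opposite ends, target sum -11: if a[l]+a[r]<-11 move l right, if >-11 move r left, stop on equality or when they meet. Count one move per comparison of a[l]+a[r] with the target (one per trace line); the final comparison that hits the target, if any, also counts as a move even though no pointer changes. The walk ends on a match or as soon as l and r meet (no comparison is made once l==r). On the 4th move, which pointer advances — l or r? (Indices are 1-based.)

[1,19] -8+39=31 >-11 → r--
[1,18] -8+35=27 >-11 → r--
[1,17] -8+32=24 >-11 → r--
[1,16] -8+31=23 >-11 → r--

r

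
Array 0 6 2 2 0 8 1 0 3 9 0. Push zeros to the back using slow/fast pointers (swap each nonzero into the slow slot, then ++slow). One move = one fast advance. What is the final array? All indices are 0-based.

(s=0,f=0) a[fast]=0 → fast++
(s=0,f=1) a[fast]=6≠0 swap→a[0]=6 → slow++,fast++
(s=1,f=2) a[fast]=2≠0 swap→a[1]=2 → slow++,fast++
(s=2,f=3) a[fast]=2≠0 swap→a[2]=2 → slow++,fast++
(s=3,f=4) a[fast]=0 → fast++
(s=3,f=5) a[fast]=8≠0 swap→a[3]=8 → slow++,fast++
(s=4,f=6) a[fast]=1≠0 swap→a[4]=1 → slow++,fast++
(s=5,f=7) a[fast]=0 → fast++
(s=5,f=8) a[fast]=3≠0 swap→a[5]=3 → slow++,fast++
(s=6,f=9) a[fast]=9≠0 swap→a[6]=9 → slow++,fast++
(s=7,f=10) a[fast]=0 → fast++

[6, 2, 2, 8, 1, 3, 9, 0, 0, 0, 0]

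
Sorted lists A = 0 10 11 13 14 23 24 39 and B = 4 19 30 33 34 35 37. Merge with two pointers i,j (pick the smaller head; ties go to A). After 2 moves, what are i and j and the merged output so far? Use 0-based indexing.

i=0 j=0: A[i]=0<=B[j]=4 take 0, i++
i=1 j=0: A[i]=10>B[j]=4 take 4, j++

i=1, j=1, merged so far=[0, 4]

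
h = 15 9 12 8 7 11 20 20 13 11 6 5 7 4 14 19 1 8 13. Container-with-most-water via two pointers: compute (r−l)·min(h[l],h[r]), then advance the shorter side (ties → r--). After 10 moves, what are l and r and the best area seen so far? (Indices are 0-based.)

l=6, r=14, best area=234

l=0 r=18: min(15,13)*18=234 best=234 *, r--
l=0 r=17: min(15,8)*17=136 best=234, r--
l=0 r=16: min(15,1)*16=16 best=234, r--
l=0 r=15: min(15,19)*15=225 best=234, l++
l=1 r=15: min(9,19)*14=126 best=234, l++
l=2 r=15: min(12,19)*13=156 best=234, l++
l=3 r=15: min(8,19)*12=96 best=234, l++
l=4 r=15: min(7,19)*11=77 best=234, l++
l=5 r=15: min(11,19)*10=110 best=234, l++
l=6 r=15: min(20,19)*9=171 best=234, r--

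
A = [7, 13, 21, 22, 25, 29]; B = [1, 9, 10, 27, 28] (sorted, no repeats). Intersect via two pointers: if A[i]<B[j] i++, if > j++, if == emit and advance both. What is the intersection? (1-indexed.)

intersection = []

i=1 j=1: 7>1, j++
i=1 j=2: 7<9, i++
i=2 j=2: 13>9, j++
i=2 j=3: 13>10, j++
i=2 j=4: 13<27, i++
i=3 j=4: 21<27, i++
i=4 j=4: 22<27, i++
i=5 j=4: 25<27, i++
i=6 j=4: 29>27, j++
i=6 j=5: 29>28, j++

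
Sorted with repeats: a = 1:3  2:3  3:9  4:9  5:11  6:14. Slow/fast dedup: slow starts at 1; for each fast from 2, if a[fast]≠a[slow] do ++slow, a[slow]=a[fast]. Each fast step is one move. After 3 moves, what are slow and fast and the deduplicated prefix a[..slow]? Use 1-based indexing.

slow=1 fast=2: a[fast]=3=a[slow] dup, fast++
slow=1 fast=3: a[fast]=9≠a[slow]=3 write a[2]=9, slow++,fast++
slow=2 fast=4: a[fast]=9=a[slow] dup, fast++

slow=2, fast=5, prefix=[3, 9]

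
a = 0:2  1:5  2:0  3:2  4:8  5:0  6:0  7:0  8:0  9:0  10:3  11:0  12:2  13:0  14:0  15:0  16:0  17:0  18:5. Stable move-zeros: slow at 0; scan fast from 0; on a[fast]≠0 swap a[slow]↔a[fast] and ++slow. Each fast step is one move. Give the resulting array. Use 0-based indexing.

[2, 5, 2, 8, 3, 2, 5, 0, 0, 0, 0, 0, 0, 0, 0, 0, 0, 0, 0]

(s=0,f=0) a[fast]=2≠0 swap→a[0]=2 → slow++,fast++
(s=1,f=1) a[fast]=5≠0 swap→a[1]=5 → slow++,fast++
(s=2,f=2) a[fast]=0 → fast++
(s=2,f=3) a[fast]=2≠0 swap→a[2]=2 → slow++,fast++
(s=3,f=4) a[fast]=8≠0 swap→a[3]=8 → slow++,fast++
(s=4,f=5) a[fast]=0 → fast++
(s=4,f=6) a[fast]=0 → fast++
(s=4,f=7) a[fast]=0 → fast++
(s=4,f=8) a[fast]=0 → fast++
(s=4,f=9) a[fast]=0 → fast++
(s=4,f=10) a[fast]=3≠0 swap→a[4]=3 → slow++,fast++
(s=5,f=11) a[fast]=0 → fast++
(s=5,f=12) a[fast]=2≠0 swap→a[5]=2 → slow++,fast++
(s=6,f=13) a[fast]=0 → fast++
(s=6,f=14) a[fast]=0 → fast++
(s=6,f=15) a[fast]=0 → fast++
(s=6,f=16) a[fast]=0 → fast++
(s=6,f=17) a[fast]=0 → fast++
(s=6,f=18) a[fast]=5≠0 swap→a[6]=5 → slow++,fast++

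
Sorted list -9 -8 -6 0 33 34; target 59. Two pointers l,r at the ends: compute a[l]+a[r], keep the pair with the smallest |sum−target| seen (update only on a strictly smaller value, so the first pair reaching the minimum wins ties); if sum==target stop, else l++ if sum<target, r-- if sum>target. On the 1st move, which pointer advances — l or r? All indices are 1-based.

l

[1,6] -9+34=25 d=34 * → l++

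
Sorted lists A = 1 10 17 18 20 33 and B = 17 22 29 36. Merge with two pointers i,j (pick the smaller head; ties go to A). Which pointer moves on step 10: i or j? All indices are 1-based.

[i=1,j=1] A[i]=1<=B[j]=17 take 1 → i++
[i=2,j=1] A[i]=10<=B[j]=17 take 10 → i++
[i=3,j=1] A[i]=17<=B[j]=17 take 17 → i++
[i=4,j=1] A[i]=18>B[j]=17 take 17 → j++
[i=4,j=2] A[i]=18<=B[j]=22 take 18 → i++
[i=5,j=2] A[i]=20<=B[j]=22 take 20 → i++
[i=6,j=2] A[i]=33>B[j]=22 take 22 → j++
[i=6,j=3] A[i]=33>B[j]=29 take 29 → j++
[i=6,j=4] A[i]=33<=B[j]=36 take 33 → i++
[i=7,j=4] A done, take B[j]=36 → j++

j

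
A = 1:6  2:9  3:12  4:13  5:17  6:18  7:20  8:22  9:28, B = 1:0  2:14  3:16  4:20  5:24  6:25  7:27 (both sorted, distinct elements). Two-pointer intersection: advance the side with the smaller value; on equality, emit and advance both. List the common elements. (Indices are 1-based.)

i=1 j=1: 6>0, j++
i=1 j=2: 6<14, i++
i=2 j=2: 9<14, i++
i=3 j=2: 12<14, i++
i=4 j=2: 13<14, i++
i=5 j=2: 17>14, j++
i=5 j=3: 17>16, j++
i=5 j=4: 17<20, i++
i=6 j=4: 18<20, i++
i=7 j=4: 20==20 emit, i++,j++
i=8 j=5: 22<24, i++
i=9 j=5: 28>24, j++
i=9 j=6: 28>25, j++
i=9 j=7: 28>27, j++

intersection = [20]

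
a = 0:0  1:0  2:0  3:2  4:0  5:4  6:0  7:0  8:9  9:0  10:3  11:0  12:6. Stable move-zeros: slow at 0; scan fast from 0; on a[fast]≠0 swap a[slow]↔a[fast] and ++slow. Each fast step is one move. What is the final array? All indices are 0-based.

[2, 4, 9, 3, 6, 0, 0, 0, 0, 0, 0, 0, 0]

slow=0 fast=0: a[fast]=0, fast++
slow=0 fast=1: a[fast]=0, fast++
slow=0 fast=2: a[fast]=0, fast++
slow=0 fast=3: a[fast]=2≠0 swap→a[0]=2, slow++,fast++
slow=1 fast=4: a[fast]=0, fast++
slow=1 fast=5: a[fast]=4≠0 swap→a[1]=4, slow++,fast++
slow=2 fast=6: a[fast]=0, fast++
slow=2 fast=7: a[fast]=0, fast++
slow=2 fast=8: a[fast]=9≠0 swap→a[2]=9, slow++,fast++
slow=3 fast=9: a[fast]=0, fast++
slow=3 fast=10: a[fast]=3≠0 swap→a[3]=3, slow++,fast++
slow=4 fast=11: a[fast]=0, fast++
slow=4 fast=12: a[fast]=6≠0 swap→a[4]=6, slow++,fast++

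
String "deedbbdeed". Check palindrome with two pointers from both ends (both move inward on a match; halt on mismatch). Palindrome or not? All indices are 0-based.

l=0 r=9: 'd'=='d', l++,r--
l=1 r=8: 'e'=='e', l++,r--
l=2 r=7: 'e'=='e', l++,r--
l=3 r=6: 'd'=='d', l++,r--
l=4 r=5: 'b'=='b', l++,r--

palindrome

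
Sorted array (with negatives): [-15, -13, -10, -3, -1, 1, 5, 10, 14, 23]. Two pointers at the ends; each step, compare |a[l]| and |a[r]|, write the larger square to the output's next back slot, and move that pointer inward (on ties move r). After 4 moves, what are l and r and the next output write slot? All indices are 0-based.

l=0 r=9: |-15|<=|23| out[9]=529, r--
l=0 r=8: |-15|>|14| out[8]=225, l++
l=1 r=8: |-13|<=|14| out[7]=196, r--
l=1 r=7: |-13|>|10| out[6]=169, l++

l=2, r=7, next write slot=5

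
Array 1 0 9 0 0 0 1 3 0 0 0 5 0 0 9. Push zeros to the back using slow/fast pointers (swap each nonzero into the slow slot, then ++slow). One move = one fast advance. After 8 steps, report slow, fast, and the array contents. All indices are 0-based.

slow=0 fast=0: a[fast]=1≠0 swap→a[0]=1, slow++,fast++
slow=1 fast=1: a[fast]=0, fast++
slow=1 fast=2: a[fast]=9≠0 swap→a[1]=9, slow++,fast++
slow=2 fast=3: a[fast]=0, fast++
slow=2 fast=4: a[fast]=0, fast++
slow=2 fast=5: a[fast]=0, fast++
slow=2 fast=6: a[fast]=1≠0 swap→a[2]=1, slow++,fast++
slow=3 fast=7: a[fast]=3≠0 swap→a[3]=3, slow++,fast++

slow=4, fast=8, a=[1, 9, 1, 3, 0, 0, 0, 0, 0, 0, 0, 5, 0, 0, 9]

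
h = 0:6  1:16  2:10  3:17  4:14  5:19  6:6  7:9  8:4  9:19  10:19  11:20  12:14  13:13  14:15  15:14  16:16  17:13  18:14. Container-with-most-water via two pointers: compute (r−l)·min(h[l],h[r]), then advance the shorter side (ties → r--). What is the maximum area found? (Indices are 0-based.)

[0,18] min(6,14)*18=108 best=108 * → l++
[1,18] min(16,14)*17=238 best=238 * → r--
[1,17] min(16,13)*16=208 best=238 → r--
[1,16] min(16,16)*15=240 best=240 * → r--
[1,15] min(16,14)*14=196 best=240 → r--
[1,14] min(16,15)*13=195 best=240 → r--
[1,13] min(16,13)*12=156 best=240 → r--
[1,12] min(16,14)*11=154 best=240 → r--
[1,11] min(16,20)*10=160 best=240 → l++
[2,11] min(10,20)*9=90 best=240 → l++
[3,11] min(17,20)*8=136 best=240 → l++
[4,11] min(14,20)*7=98 best=240 → l++
[5,11] min(19,20)*6=114 best=240 → l++
[6,11] min(6,20)*5=30 best=240 → l++
[7,11] min(9,20)*4=36 best=240 → l++
[8,11] min(4,20)*3=12 best=240 → l++
[9,11] min(19,20)*2=38 best=240 → l++
[10,11] min(19,20)*1=19 best=240 → l++

max area = 240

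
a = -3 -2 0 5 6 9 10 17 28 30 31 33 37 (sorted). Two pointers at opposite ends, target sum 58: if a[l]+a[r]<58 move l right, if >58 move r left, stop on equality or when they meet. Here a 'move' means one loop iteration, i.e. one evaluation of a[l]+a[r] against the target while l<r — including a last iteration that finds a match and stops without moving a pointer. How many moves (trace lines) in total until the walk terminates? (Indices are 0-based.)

12 moves

l=0 r=12: -3+37=34 <58, l++
l=1 r=12: -2+37=35 <58, l++
l=2 r=12: 0+37=37 <58, l++
l=3 r=12: 5+37=42 <58, l++
l=4 r=12: 6+37=43 <58, l++
l=5 r=12: 9+37=46 <58, l++
l=6 r=12: 10+37=47 <58, l++
l=7 r=12: 17+37=54 <58, l++
l=8 r=12: 28+37=65 >58, r--
l=8 r=11: 28+33=61 >58, r--
l=8 r=10: 28+31=59 >58, r--
l=8 r=9: 28+30=58, found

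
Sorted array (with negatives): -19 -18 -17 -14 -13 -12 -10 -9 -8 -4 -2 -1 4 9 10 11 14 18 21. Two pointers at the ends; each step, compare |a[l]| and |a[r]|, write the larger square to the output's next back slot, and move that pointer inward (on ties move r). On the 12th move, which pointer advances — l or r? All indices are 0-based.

l

[0,18] |-19|<=|21| out[18]=441 → r--
[0,17] |-19|>|18| out[17]=361 → l++
[1,17] |-18|<=|18| out[16]=324 → r--
[1,16] |-18|>|14| out[15]=324 → l++
[2,16] |-17|>|14| out[14]=289 → l++
[3,16] |-14|<=|14| out[13]=196 → r--
[3,15] |-14|>|11| out[12]=196 → l++
[4,15] |-13|>|11| out[11]=169 → l++
[5,15] |-12|>|11| out[10]=144 → l++
[6,15] |-10|<=|11| out[9]=121 → r--
[6,14] |-10|<=|10| out[8]=100 → r--
[6,13] |-10|>|9| out[7]=100 → l++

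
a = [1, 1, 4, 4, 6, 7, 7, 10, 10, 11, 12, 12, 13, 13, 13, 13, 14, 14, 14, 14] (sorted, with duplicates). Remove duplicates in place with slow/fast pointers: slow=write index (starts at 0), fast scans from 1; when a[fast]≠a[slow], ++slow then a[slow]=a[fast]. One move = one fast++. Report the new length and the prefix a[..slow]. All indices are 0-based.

(s=0,f=1) a[fast]=1=a[slow] dup → fast++
(s=0,f=2) a[fast]=4≠a[slow]=1 write a[1]=4 → slow++,fast++
(s=1,f=3) a[fast]=4=a[slow] dup → fast++
(s=1,f=4) a[fast]=6≠a[slow]=4 write a[2]=6 → slow++,fast++
(s=2,f=5) a[fast]=7≠a[slow]=6 write a[3]=7 → slow++,fast++
(s=3,f=6) a[fast]=7=a[slow] dup → fast++
(s=3,f=7) a[fast]=10≠a[slow]=7 write a[4]=10 → slow++,fast++
(s=4,f=8) a[fast]=10=a[slow] dup → fast++
(s=4,f=9) a[fast]=11≠a[slow]=10 write a[5]=11 → slow++,fast++
(s=5,f=10) a[fast]=12≠a[slow]=11 write a[6]=12 → slow++,fast++
(s=6,f=11) a[fast]=12=a[slow] dup → fast++
(s=6,f=12) a[fast]=13≠a[slow]=12 write a[7]=13 → slow++,fast++
(s=7,f=13) a[fast]=13=a[slow] dup → fast++
(s=7,f=14) a[fast]=13=a[slow] dup → fast++
(s=7,f=15) a[fast]=13=a[slow] dup → fast++
(s=7,f=16) a[fast]=14≠a[slow]=13 write a[8]=14 → slow++,fast++
(s=8,f=17) a[fast]=14=a[slow] dup → fast++
(s=8,f=18) a[fast]=14=a[slow] dup → fast++
(s=8,f=19) a[fast]=14=a[slow] dup → fast++

length 9; prefix = [1, 4, 6, 7, 10, 11, 12, 13, 14]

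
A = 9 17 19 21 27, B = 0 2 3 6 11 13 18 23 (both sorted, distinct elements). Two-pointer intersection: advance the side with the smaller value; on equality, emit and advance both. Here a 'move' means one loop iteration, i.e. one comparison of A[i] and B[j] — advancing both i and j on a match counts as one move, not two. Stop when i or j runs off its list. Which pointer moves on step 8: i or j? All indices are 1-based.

[i=1,j=1] 9>0 → j++
[i=1,j=2] 9>2 → j++
[i=1,j=3] 9>3 → j++
[i=1,j=4] 9>6 → j++
[i=1,j=5] 9<11 → i++
[i=2,j=5] 17>11 → j++
[i=2,j=6] 17>13 → j++
[i=2,j=7] 17<18 → i++

i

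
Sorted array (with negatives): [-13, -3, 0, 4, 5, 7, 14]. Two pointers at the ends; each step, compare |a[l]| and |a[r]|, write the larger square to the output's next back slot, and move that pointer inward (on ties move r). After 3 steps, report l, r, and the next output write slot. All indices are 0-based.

l=1, r=4, next write slot=3

[0,6] |-13|<=|14| out[6]=196 → r--
[0,5] |-13|>|7| out[5]=169 → l++
[1,5] |-3|<=|7| out[4]=49 → r--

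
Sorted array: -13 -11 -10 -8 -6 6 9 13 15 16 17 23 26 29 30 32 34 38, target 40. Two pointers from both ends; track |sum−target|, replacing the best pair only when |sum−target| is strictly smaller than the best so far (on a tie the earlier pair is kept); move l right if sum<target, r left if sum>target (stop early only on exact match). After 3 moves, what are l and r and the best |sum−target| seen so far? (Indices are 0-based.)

[0,17] -13+38=25 d=15 * → l++
[1,17] -11+38=27 d=13 * → l++
[2,17] -10+38=28 d=12 * → l++

l=3, r=17, best |Δ|=12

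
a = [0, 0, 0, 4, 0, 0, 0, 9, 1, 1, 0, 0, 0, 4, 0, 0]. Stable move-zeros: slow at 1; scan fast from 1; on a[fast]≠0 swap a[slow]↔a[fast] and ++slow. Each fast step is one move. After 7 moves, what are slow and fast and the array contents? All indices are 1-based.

slow=1 fast=1: a[fast]=0, fast++
slow=1 fast=2: a[fast]=0, fast++
slow=1 fast=3: a[fast]=0, fast++
slow=1 fast=4: a[fast]=4≠0 swap→a[1]=4, slow++,fast++
slow=2 fast=5: a[fast]=0, fast++
slow=2 fast=6: a[fast]=0, fast++
slow=2 fast=7: a[fast]=0, fast++

slow=2, fast=8, a=[4, 0, 0, 0, 0, 0, 0, 9, 1, 1, 0, 0, 0, 4, 0, 0]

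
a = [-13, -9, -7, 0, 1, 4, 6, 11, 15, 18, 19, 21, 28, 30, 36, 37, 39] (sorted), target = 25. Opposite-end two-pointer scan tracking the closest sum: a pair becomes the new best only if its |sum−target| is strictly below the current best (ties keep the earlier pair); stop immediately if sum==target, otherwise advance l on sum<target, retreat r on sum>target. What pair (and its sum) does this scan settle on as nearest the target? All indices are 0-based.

[0,16] -13+39=26 d=1 * → r--
[0,15] -13+37=24 d=1 → l++
[1,15] -9+37=28 d=3 → r--
[1,14] -9+36=27 d=2 → r--
[1,13] -9+30=21 d=4 → l++
[2,13] -7+30=23 d=2 → l++
[3,13] 0+30=30 d=5 → r--
[3,12] 0+28=28 d=3 → r--
[3,11] 0+21=21 d=4 → l++
[4,11] 1+21=22 d=3 → l++
[5,11] 4+21=25 d=0 * → stop

pair (4, 21) with sum 25 (|Δ|=0)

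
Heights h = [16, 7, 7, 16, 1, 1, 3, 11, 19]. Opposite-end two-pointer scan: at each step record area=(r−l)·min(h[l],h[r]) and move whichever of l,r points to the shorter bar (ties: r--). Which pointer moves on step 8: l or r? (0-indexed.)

l

l=0 r=8: min(16,19)*8=128 best=128 *, l++
l=1 r=8: min(7,19)*7=49 best=128, l++
l=2 r=8: min(7,19)*6=42 best=128, l++
l=3 r=8: min(16,19)*5=80 best=128, l++
l=4 r=8: min(1,19)*4=4 best=128, l++
l=5 r=8: min(1,19)*3=3 best=128, l++
l=6 r=8: min(3,19)*2=6 best=128, l++
l=7 r=8: min(11,19)*1=11 best=128, l++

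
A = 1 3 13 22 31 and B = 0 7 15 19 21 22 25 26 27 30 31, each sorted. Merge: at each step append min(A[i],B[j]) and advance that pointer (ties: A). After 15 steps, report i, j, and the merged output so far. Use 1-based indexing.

i=6, j=11, merged so far=[0, 1, 3, 7, 13, 15, 19, 21, 22, 22, 25, 26, 27, 30, 31]

i=1 j=1: A[i]=1>B[j]=0 take 0, j++
i=1 j=2: A[i]=1<=B[j]=7 take 1, i++
i=2 j=2: A[i]=3<=B[j]=7 take 3, i++
i=3 j=2: A[i]=13>B[j]=7 take 7, j++
i=3 j=3: A[i]=13<=B[j]=15 take 13, i++
i=4 j=3: A[i]=22>B[j]=15 take 15, j++
i=4 j=4: A[i]=22>B[j]=19 take 19, j++
i=4 j=5: A[i]=22>B[j]=21 take 21, j++
i=4 j=6: A[i]=22<=B[j]=22 take 22, i++
i=5 j=6: A[i]=31>B[j]=22 take 22, j++
i=5 j=7: A[i]=31>B[j]=25 take 25, j++
i=5 j=8: A[i]=31>B[j]=26 take 26, j++
i=5 j=9: A[i]=31>B[j]=27 take 27, j++
i=5 j=10: A[i]=31>B[j]=30 take 30, j++
i=5 j=11: A[i]=31<=B[j]=31 take 31, i++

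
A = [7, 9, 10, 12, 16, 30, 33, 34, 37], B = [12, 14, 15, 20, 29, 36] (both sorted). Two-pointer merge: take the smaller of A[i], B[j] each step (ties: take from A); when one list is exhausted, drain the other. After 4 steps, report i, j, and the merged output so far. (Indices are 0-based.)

i=4, j=0, merged so far=[7, 9, 10, 12]

[i=0,j=0] A[i]=7<=B[j]=12 take 7 → i++
[i=1,j=0] A[i]=9<=B[j]=12 take 9 → i++
[i=2,j=0] A[i]=10<=B[j]=12 take 10 → i++
[i=3,j=0] A[i]=12<=B[j]=12 take 12 → i++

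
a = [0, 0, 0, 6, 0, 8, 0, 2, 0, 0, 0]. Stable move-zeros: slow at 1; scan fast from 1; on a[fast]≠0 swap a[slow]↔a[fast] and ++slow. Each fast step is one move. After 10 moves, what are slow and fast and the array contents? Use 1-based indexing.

slow=4, fast=11, a=[6, 8, 2, 0, 0, 0, 0, 0, 0, 0, 0]

(s=1,f=1) a[fast]=0 → fast++
(s=1,f=2) a[fast]=0 → fast++
(s=1,f=3) a[fast]=0 → fast++
(s=1,f=4) a[fast]=6≠0 swap→a[1]=6 → slow++,fast++
(s=2,f=5) a[fast]=0 → fast++
(s=2,f=6) a[fast]=8≠0 swap→a[2]=8 → slow++,fast++
(s=3,f=7) a[fast]=0 → fast++
(s=3,f=8) a[fast]=2≠0 swap→a[3]=2 → slow++,fast++
(s=4,f=9) a[fast]=0 → fast++
(s=4,f=10) a[fast]=0 → fast++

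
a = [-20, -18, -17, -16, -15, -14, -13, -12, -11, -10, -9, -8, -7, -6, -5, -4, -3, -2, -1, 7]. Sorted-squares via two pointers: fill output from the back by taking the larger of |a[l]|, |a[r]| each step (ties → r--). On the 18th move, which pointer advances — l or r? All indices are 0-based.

[0,19] |-20|>|7| out[19]=400 → l++
[1,19] |-18|>|7| out[18]=324 → l++
[2,19] |-17|>|7| out[17]=289 → l++
[3,19] |-16|>|7| out[16]=256 → l++
[4,19] |-15|>|7| out[15]=225 → l++
[5,19] |-14|>|7| out[14]=196 → l++
[6,19] |-13|>|7| out[13]=169 → l++
[7,19] |-12|>|7| out[12]=144 → l++
[8,19] |-11|>|7| out[11]=121 → l++
[9,19] |-10|>|7| out[10]=100 → l++
[10,19] |-9|>|7| out[9]=81 → l++
[11,19] |-8|>|7| out[8]=64 → l++
[12,19] |-7|<=|7| out[7]=49 → r--
[12,18] |-7|>|-1| out[6]=49 → l++
[13,18] |-6|>|-1| out[5]=36 → l++
[14,18] |-5|>|-1| out[4]=25 → l++
[15,18] |-4|>|-1| out[3]=16 → l++
[16,18] |-3|>|-1| out[2]=9 → l++

l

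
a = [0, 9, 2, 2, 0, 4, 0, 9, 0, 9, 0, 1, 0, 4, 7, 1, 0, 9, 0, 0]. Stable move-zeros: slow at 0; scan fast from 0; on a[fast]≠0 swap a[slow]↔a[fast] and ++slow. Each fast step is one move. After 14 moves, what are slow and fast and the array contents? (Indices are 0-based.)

slow=0 fast=0: a[fast]=0, fast++
slow=0 fast=1: a[fast]=9≠0 swap→a[0]=9, slow++,fast++
slow=1 fast=2: a[fast]=2≠0 swap→a[1]=2, slow++,fast++
slow=2 fast=3: a[fast]=2≠0 swap→a[2]=2, slow++,fast++
slow=3 fast=4: a[fast]=0, fast++
slow=3 fast=5: a[fast]=4≠0 swap→a[3]=4, slow++,fast++
slow=4 fast=6: a[fast]=0, fast++
slow=4 fast=7: a[fast]=9≠0 swap→a[4]=9, slow++,fast++
slow=5 fast=8: a[fast]=0, fast++
slow=5 fast=9: a[fast]=9≠0 swap→a[5]=9, slow++,fast++
slow=6 fast=10: a[fast]=0, fast++
slow=6 fast=11: a[fast]=1≠0 swap→a[6]=1, slow++,fast++
slow=7 fast=12: a[fast]=0, fast++
slow=7 fast=13: a[fast]=4≠0 swap→a[7]=4, slow++,fast++

slow=8, fast=14, a=[9, 2, 2, 4, 9, 9, 1, 4, 0, 0, 0, 0, 0, 0, 7, 1, 0, 9, 0, 0]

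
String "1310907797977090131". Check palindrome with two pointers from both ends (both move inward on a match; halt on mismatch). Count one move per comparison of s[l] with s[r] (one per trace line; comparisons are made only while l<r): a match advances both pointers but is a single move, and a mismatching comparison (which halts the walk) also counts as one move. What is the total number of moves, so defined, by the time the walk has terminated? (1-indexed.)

l=1 r=19: '1'=='1', l++,r--
l=2 r=18: '3'=='3', l++,r--
l=3 r=17: '1'=='1', l++,r--
l=4 r=16: '0'=='0', l++,r--
l=5 r=15: '9'=='9', l++,r--
l=6 r=14: '0'=='0', l++,r--
l=7 r=13: '7'=='7', l++,r--
l=8 r=12: '7'=='7', l++,r--
l=9 r=11: '9'=='9', l++,r--

9 moves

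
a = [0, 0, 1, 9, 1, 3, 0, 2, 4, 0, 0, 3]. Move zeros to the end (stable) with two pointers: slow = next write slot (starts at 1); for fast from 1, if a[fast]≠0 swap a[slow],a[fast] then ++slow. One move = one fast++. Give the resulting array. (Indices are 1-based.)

[1, 9, 1, 3, 2, 4, 3, 0, 0, 0, 0, 0]

slow=1 fast=1: a[fast]=0, fast++
slow=1 fast=2: a[fast]=0, fast++
slow=1 fast=3: a[fast]=1≠0 swap→a[1]=1, slow++,fast++
slow=2 fast=4: a[fast]=9≠0 swap→a[2]=9, slow++,fast++
slow=3 fast=5: a[fast]=1≠0 swap→a[3]=1, slow++,fast++
slow=4 fast=6: a[fast]=3≠0 swap→a[4]=3, slow++,fast++
slow=5 fast=7: a[fast]=0, fast++
slow=5 fast=8: a[fast]=2≠0 swap→a[5]=2, slow++,fast++
slow=6 fast=9: a[fast]=4≠0 swap→a[6]=4, slow++,fast++
slow=7 fast=10: a[fast]=0, fast++
slow=7 fast=11: a[fast]=0, fast++
slow=7 fast=12: a[fast]=3≠0 swap→a[7]=3, slow++,fast++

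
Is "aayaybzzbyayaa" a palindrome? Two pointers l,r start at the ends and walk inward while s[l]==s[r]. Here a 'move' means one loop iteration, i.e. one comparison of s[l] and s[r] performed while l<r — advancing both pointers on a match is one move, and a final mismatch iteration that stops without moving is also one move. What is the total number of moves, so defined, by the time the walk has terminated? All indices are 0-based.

7 moves

l=0 r=13: 'a'=='a', l++,r--
l=1 r=12: 'a'=='a', l++,r--
l=2 r=11: 'y'=='y', l++,r--
l=3 r=10: 'a'=='a', l++,r--
l=4 r=9: 'y'=='y', l++,r--
l=5 r=8: 'b'=='b', l++,r--
l=6 r=7: 'z'=='z', l++,r--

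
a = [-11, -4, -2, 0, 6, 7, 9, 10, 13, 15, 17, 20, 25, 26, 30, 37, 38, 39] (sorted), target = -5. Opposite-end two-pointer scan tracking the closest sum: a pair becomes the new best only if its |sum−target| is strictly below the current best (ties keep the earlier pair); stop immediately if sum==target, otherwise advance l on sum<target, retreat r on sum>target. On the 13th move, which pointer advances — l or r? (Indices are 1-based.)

[1,18] -11+39=28 d=33 * → r--
[1,17] -11+38=27 d=32 * → r--
[1,16] -11+37=26 d=31 * → r--
[1,15] -11+30=19 d=24 * → r--
[1,14] -11+26=15 d=20 * → r--
[1,13] -11+25=14 d=19 * → r--
[1,12] -11+20=9 d=14 * → r--
[1,11] -11+17=6 d=11 * → r--
[1,10] -11+15=4 d=9 * → r--
[1,9] -11+13=2 d=7 * → r--
[1,8] -11+10=-1 d=4 * → r--
[1,7] -11+9=-2 d=3 * → r--
[1,6] -11+7=-4 d=1 * → r--

r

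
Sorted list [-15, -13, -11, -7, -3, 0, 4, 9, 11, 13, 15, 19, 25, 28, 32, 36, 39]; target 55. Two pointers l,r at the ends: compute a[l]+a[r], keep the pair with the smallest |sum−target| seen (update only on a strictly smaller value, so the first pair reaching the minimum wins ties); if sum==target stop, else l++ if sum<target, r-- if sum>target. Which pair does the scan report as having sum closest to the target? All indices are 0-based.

pair (19, 36) with sum 55 (|Δ|=0)

l=0 r=16: -15+39=24 d=31 *, l++
l=1 r=16: -13+39=26 d=29 *, l++
l=2 r=16: -11+39=28 d=27 *, l++
l=3 r=16: -7+39=32 d=23 *, l++
l=4 r=16: -3+39=36 d=19 *, l++
l=5 r=16: 0+39=39 d=16 *, l++
l=6 r=16: 4+39=43 d=12 *, l++
l=7 r=16: 9+39=48 d=7 *, l++
l=8 r=16: 11+39=50 d=5 *, l++
l=9 r=16: 13+39=52 d=3 *, l++
l=10 r=16: 15+39=54 d=1 *, l++
l=11 r=16: 19+39=58 d=3, r--
l=11 r=15: 19+36=55 d=0 *, stop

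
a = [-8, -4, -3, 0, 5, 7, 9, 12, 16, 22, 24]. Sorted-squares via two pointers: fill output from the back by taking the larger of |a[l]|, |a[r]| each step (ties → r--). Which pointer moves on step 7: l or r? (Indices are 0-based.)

l=0 r=10: |-8|<=|24| out[10]=576, r--
l=0 r=9: |-8|<=|22| out[9]=484, r--
l=0 r=8: |-8|<=|16| out[8]=256, r--
l=0 r=7: |-8|<=|12| out[7]=144, r--
l=0 r=6: |-8|<=|9| out[6]=81, r--
l=0 r=5: |-8|>|7| out[5]=64, l++
l=1 r=5: |-4|<=|7| out[4]=49, r--

r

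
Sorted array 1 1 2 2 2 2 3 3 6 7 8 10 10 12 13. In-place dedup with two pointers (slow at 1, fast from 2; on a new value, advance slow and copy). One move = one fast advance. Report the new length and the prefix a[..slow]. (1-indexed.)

length 9; prefix = [1, 2, 3, 6, 7, 8, 10, 12, 13]

(s=1,f=2) a[fast]=1=a[slow] dup → fast++
(s=1,f=3) a[fast]=2≠a[slow]=1 write a[2]=2 → slow++,fast++
(s=2,f=4) a[fast]=2=a[slow] dup → fast++
(s=2,f=5) a[fast]=2=a[slow] dup → fast++
(s=2,f=6) a[fast]=2=a[slow] dup → fast++
(s=2,f=7) a[fast]=3≠a[slow]=2 write a[3]=3 → slow++,fast++
(s=3,f=8) a[fast]=3=a[slow] dup → fast++
(s=3,f=9) a[fast]=6≠a[slow]=3 write a[4]=6 → slow++,fast++
(s=4,f=10) a[fast]=7≠a[slow]=6 write a[5]=7 → slow++,fast++
(s=5,f=11) a[fast]=8≠a[slow]=7 write a[6]=8 → slow++,fast++
(s=6,f=12) a[fast]=10≠a[slow]=8 write a[7]=10 → slow++,fast++
(s=7,f=13) a[fast]=10=a[slow] dup → fast++
(s=7,f=14) a[fast]=12≠a[slow]=10 write a[8]=12 → slow++,fast++
(s=8,f=15) a[fast]=13≠a[slow]=12 write a[9]=13 → slow++,fast++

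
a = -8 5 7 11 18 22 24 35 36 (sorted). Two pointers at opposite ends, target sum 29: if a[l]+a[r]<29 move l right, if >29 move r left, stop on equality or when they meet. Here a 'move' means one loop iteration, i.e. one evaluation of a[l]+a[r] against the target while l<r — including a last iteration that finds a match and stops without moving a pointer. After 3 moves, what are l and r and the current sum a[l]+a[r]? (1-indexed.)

[1,9] -8+36=28 <29 → l++
[2,9] 5+36=41 >29 → r--
[2,8] 5+35=40 >29 → r--

l=2, r=7, sum=29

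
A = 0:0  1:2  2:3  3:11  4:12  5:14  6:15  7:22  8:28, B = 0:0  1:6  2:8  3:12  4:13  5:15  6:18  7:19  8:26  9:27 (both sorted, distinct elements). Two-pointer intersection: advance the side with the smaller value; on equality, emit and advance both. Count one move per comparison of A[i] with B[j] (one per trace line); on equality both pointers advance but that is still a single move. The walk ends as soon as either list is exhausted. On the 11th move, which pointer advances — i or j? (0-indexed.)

[i=0,j=0] 0==0 emit → i++,j++
[i=1,j=1] 2<6 → i++
[i=2,j=1] 3<6 → i++
[i=3,j=1] 11>6 → j++
[i=3,j=2] 11>8 → j++
[i=3,j=3] 11<12 → i++
[i=4,j=3] 12==12 emit → i++,j++
[i=5,j=4] 14>13 → j++
[i=5,j=5] 14<15 → i++
[i=6,j=5] 15==15 emit → i++,j++
[i=7,j=6] 22>18 → j++

j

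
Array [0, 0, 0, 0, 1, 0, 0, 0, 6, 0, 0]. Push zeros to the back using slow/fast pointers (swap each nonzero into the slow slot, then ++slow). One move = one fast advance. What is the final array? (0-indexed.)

slow=0 fast=0: a[fast]=0, fast++
slow=0 fast=1: a[fast]=0, fast++
slow=0 fast=2: a[fast]=0, fast++
slow=0 fast=3: a[fast]=0, fast++
slow=0 fast=4: a[fast]=1≠0 swap→a[0]=1, slow++,fast++
slow=1 fast=5: a[fast]=0, fast++
slow=1 fast=6: a[fast]=0, fast++
slow=1 fast=7: a[fast]=0, fast++
slow=1 fast=8: a[fast]=6≠0 swap→a[1]=6, slow++,fast++
slow=2 fast=9: a[fast]=0, fast++
slow=2 fast=10: a[fast]=0, fast++

[1, 6, 0, 0, 0, 0, 0, 0, 0, 0, 0]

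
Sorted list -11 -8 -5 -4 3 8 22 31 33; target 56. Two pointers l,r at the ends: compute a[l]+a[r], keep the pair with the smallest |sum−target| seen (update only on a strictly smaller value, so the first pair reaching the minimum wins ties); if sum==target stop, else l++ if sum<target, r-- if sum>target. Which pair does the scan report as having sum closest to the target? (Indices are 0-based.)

pair (22, 33) with sum 55 (|Δ|=1)

[0,8] -11+33=22 d=34 * → l++
[1,8] -8+33=25 d=31 * → l++
[2,8] -5+33=28 d=28 * → l++
[3,8] -4+33=29 d=27 * → l++
[4,8] 3+33=36 d=20 * → l++
[5,8] 8+33=41 d=15 * → l++
[6,8] 22+33=55 d=1 * → l++
[7,8] 31+33=64 d=8 → r--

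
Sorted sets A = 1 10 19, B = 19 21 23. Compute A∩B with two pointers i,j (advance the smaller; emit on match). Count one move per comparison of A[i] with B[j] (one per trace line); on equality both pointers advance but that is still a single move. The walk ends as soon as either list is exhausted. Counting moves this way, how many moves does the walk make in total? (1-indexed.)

i=1 j=1: 1<19, i++
i=2 j=1: 10<19, i++
i=3 j=1: 19==19 emit, i++,j++

3 moves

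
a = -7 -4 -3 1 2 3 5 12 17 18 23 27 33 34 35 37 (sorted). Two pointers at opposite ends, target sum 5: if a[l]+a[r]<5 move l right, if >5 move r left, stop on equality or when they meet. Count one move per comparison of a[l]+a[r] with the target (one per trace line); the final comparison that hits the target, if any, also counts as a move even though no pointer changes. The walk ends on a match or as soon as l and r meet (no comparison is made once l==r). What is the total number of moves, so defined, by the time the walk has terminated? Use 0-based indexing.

9 moves

[0,15] -7+37=30 >5 → r--
[0,14] -7+35=28 >5 → r--
[0,13] -7+34=27 >5 → r--
[0,12] -7+33=26 >5 → r--
[0,11] -7+27=20 >5 → r--
[0,10] -7+23=16 >5 → r--
[0,9] -7+18=11 >5 → r--
[0,8] -7+17=10 >5 → r--
[0,7] -7+12=5 → found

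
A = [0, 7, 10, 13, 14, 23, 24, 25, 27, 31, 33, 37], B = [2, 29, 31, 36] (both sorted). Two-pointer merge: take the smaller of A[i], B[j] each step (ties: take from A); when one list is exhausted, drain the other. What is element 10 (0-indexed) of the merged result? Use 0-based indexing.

merged[10] = 29

i=0 j=0: A[i]=0<=B[j]=2 take 0, i++
i=1 j=0: A[i]=7>B[j]=2 take 2, j++
i=1 j=1: A[i]=7<=B[j]=29 take 7, i++
i=2 j=1: A[i]=10<=B[j]=29 take 10, i++
i=3 j=1: A[i]=13<=B[j]=29 take 13, i++
i=4 j=1: A[i]=14<=B[j]=29 take 14, i++
i=5 j=1: A[i]=23<=B[j]=29 take 23, i++
i=6 j=1: A[i]=24<=B[j]=29 take 24, i++
i=7 j=1: A[i]=25<=B[j]=29 take 25, i++
i=8 j=1: A[i]=27<=B[j]=29 take 27, i++
i=9 j=1: A[i]=31>B[j]=29 take 29, j++
i=9 j=2: A[i]=31<=B[j]=31 take 31, i++
i=10 j=2: A[i]=33>B[j]=31 take 31, j++
i=10 j=3: A[i]=33<=B[j]=36 take 33, i++
i=11 j=3: A[i]=37>B[j]=36 take 36, j++
i=11 j=4: B done, take A[i]=37, i++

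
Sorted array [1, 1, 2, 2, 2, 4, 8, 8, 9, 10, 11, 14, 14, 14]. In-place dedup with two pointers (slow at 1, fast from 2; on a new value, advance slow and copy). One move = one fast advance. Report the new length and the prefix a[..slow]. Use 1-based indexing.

(s=1,f=2) a[fast]=1=a[slow] dup → fast++
(s=1,f=3) a[fast]=2≠a[slow]=1 write a[2]=2 → slow++,fast++
(s=2,f=4) a[fast]=2=a[slow] dup → fast++
(s=2,f=5) a[fast]=2=a[slow] dup → fast++
(s=2,f=6) a[fast]=4≠a[slow]=2 write a[3]=4 → slow++,fast++
(s=3,f=7) a[fast]=8≠a[slow]=4 write a[4]=8 → slow++,fast++
(s=4,f=8) a[fast]=8=a[slow] dup → fast++
(s=4,f=9) a[fast]=9≠a[slow]=8 write a[5]=9 → slow++,fast++
(s=5,f=10) a[fast]=10≠a[slow]=9 write a[6]=10 → slow++,fast++
(s=6,f=11) a[fast]=11≠a[slow]=10 write a[7]=11 → slow++,fast++
(s=7,f=12) a[fast]=14≠a[slow]=11 write a[8]=14 → slow++,fast++
(s=8,f=13) a[fast]=14=a[slow] dup → fast++
(s=8,f=14) a[fast]=14=a[slow] dup → fast++

length 8; prefix = [1, 2, 4, 8, 9, 10, 11, 14]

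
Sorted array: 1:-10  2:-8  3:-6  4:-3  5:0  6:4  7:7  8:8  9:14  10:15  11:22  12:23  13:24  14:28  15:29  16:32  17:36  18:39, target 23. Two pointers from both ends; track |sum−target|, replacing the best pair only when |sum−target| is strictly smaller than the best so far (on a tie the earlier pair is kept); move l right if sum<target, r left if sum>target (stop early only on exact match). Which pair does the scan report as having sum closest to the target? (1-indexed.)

pair (-6, 29) with sum 23 (|Δ|=0)

[1,18] -10+39=29 d=6 * → r--
[1,17] -10+36=26 d=3 * → r--
[1,16] -10+32=22 d=1 * → l++
[2,16] -8+32=24 d=1 → r--
[2,15] -8+29=21 d=2 → l++
[3,15] -6+29=23 d=0 * → stop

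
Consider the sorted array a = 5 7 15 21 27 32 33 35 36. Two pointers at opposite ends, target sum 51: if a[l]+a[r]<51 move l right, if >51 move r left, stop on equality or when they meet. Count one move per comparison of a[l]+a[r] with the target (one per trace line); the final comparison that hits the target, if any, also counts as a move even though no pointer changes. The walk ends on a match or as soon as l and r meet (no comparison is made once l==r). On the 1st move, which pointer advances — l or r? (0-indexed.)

l=0 r=8: 5+36=41 <51, l++

l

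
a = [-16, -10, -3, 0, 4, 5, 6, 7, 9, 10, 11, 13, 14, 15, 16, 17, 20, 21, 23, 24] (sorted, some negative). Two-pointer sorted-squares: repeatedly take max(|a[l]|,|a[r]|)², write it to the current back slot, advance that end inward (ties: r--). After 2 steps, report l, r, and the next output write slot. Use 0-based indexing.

l=0, r=17, next write slot=17

[0,19] |-16|<=|24| out[19]=576 → r--
[0,18] |-16|<=|23| out[18]=529 → r--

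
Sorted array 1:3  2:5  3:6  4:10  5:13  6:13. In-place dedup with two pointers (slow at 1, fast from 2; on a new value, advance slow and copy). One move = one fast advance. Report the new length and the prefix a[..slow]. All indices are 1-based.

length 5; prefix = [3, 5, 6, 10, 13]

slow=1 fast=2: a[fast]=5≠a[slow]=3 write a[2]=5, slow++,fast++
slow=2 fast=3: a[fast]=6≠a[slow]=5 write a[3]=6, slow++,fast++
slow=3 fast=4: a[fast]=10≠a[slow]=6 write a[4]=10, slow++,fast++
slow=4 fast=5: a[fast]=13≠a[slow]=10 write a[5]=13, slow++,fast++
slow=5 fast=6: a[fast]=13=a[slow] dup, fast++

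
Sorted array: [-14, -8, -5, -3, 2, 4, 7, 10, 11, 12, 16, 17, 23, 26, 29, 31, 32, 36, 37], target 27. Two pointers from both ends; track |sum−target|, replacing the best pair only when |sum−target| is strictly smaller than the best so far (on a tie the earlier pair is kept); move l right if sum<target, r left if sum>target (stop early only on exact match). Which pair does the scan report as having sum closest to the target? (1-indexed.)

pair (-5, 32) with sum 27 (|Δ|=0)

[1,19] -14+37=23 d=4 * → l++
[2,19] -8+37=29 d=2 * → r--
[2,18] -8+36=28 d=1 * → r--
[2,17] -8+32=24 d=3 → l++
[3,17] -5+32=27 d=0 * → stop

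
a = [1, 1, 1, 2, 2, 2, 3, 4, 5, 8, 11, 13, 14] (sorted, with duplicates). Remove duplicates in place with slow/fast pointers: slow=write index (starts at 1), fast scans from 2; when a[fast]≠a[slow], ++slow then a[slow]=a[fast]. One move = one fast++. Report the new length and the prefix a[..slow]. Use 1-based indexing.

length 9; prefix = [1, 2, 3, 4, 5, 8, 11, 13, 14]

slow=1 fast=2: a[fast]=1=a[slow] dup, fast++
slow=1 fast=3: a[fast]=1=a[slow] dup, fast++
slow=1 fast=4: a[fast]=2≠a[slow]=1 write a[2]=2, slow++,fast++
slow=2 fast=5: a[fast]=2=a[slow] dup, fast++
slow=2 fast=6: a[fast]=2=a[slow] dup, fast++
slow=2 fast=7: a[fast]=3≠a[slow]=2 write a[3]=3, slow++,fast++
slow=3 fast=8: a[fast]=4≠a[slow]=3 write a[4]=4, slow++,fast++
slow=4 fast=9: a[fast]=5≠a[slow]=4 write a[5]=5, slow++,fast++
slow=5 fast=10: a[fast]=8≠a[slow]=5 write a[6]=8, slow++,fast++
slow=6 fast=11: a[fast]=11≠a[slow]=8 write a[7]=11, slow++,fast++
slow=7 fast=12: a[fast]=13≠a[slow]=11 write a[8]=13, slow++,fast++
slow=8 fast=13: a[fast]=14≠a[slow]=13 write a[9]=14, slow++,fast++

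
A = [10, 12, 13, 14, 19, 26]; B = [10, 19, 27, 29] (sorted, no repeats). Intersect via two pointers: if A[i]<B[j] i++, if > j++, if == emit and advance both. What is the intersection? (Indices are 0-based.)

intersection = [10, 19]

i=0 j=0: 10==10 emit, i++,j++
i=1 j=1: 12<19, i++
i=2 j=1: 13<19, i++
i=3 j=1: 14<19, i++
i=4 j=1: 19==19 emit, i++,j++
i=5 j=2: 26<27, i++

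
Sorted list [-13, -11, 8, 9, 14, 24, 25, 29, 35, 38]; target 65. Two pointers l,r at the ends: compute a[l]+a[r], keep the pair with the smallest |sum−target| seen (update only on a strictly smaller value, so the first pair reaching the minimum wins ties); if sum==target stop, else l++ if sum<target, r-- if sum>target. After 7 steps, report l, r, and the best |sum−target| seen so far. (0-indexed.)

l=7, r=9, best |Δ|=2

[0,9] -13+38=25 d=40 * → l++
[1,9] -11+38=27 d=38 * → l++
[2,9] 8+38=46 d=19 * → l++
[3,9] 9+38=47 d=18 * → l++
[4,9] 14+38=52 d=13 * → l++
[5,9] 24+38=62 d=3 * → l++
[6,9] 25+38=63 d=2 * → l++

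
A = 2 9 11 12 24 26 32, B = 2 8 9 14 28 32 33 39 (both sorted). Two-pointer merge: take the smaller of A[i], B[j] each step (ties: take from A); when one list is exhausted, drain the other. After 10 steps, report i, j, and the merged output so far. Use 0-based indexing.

i=6, j=4, merged so far=[2, 2, 8, 9, 9, 11, 12, 14, 24, 26]

i=0 j=0: A[i]=2<=B[j]=2 take 2, i++
i=1 j=0: A[i]=9>B[j]=2 take 2, j++
i=1 j=1: A[i]=9>B[j]=8 take 8, j++
i=1 j=2: A[i]=9<=B[j]=9 take 9, i++
i=2 j=2: A[i]=11>B[j]=9 take 9, j++
i=2 j=3: A[i]=11<=B[j]=14 take 11, i++
i=3 j=3: A[i]=12<=B[j]=14 take 12, i++
i=4 j=3: A[i]=24>B[j]=14 take 14, j++
i=4 j=4: A[i]=24<=B[j]=28 take 24, i++
i=5 j=4: A[i]=26<=B[j]=28 take 26, i++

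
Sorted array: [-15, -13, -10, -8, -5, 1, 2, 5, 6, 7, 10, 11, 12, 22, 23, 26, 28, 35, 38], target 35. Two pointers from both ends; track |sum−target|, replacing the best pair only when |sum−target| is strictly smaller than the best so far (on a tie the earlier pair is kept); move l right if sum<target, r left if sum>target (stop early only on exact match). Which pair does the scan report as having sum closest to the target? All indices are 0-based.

l=0 r=18: -15+38=23 d=12 *, l++
l=1 r=18: -13+38=25 d=10 *, l++
l=2 r=18: -10+38=28 d=7 *, l++
l=3 r=18: -8+38=30 d=5 *, l++
l=4 r=18: -5+38=33 d=2 *, l++
l=5 r=18: 1+38=39 d=4, r--
l=5 r=17: 1+35=36 d=1 *, r--
l=5 r=16: 1+28=29 d=6, l++
l=6 r=16: 2+28=30 d=5, l++
l=7 r=16: 5+28=33 d=2, l++
l=8 r=16: 6+28=34 d=1, l++
l=9 r=16: 7+28=35 d=0 *, stop

pair (7, 28) with sum 35 (|Δ|=0)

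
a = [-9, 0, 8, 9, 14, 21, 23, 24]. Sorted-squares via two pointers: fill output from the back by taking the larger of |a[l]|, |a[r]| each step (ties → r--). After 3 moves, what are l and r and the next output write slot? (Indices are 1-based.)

[1,8] |-9|<=|24| out[8]=576 → r--
[1,7] |-9|<=|23| out[7]=529 → r--
[1,6] |-9|<=|21| out[6]=441 → r--

l=1, r=5, next write slot=5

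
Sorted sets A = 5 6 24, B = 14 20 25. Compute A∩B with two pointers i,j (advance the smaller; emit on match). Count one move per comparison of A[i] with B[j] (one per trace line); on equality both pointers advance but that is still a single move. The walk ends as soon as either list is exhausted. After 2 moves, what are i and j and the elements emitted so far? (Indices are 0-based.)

i=0 j=0: 5<14, i++
i=1 j=0: 6<14, i++

i=2, j=0, emitted=[]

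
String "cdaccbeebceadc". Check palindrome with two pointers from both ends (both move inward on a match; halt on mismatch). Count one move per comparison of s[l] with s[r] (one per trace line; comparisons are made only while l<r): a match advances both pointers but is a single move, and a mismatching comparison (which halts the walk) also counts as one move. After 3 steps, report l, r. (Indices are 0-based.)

l=0 r=13: 'c'=='c', l++,r--
l=1 r=12: 'd'=='d', l++,r--
l=2 r=11: 'a'=='a', l++,r--

l=3, r=10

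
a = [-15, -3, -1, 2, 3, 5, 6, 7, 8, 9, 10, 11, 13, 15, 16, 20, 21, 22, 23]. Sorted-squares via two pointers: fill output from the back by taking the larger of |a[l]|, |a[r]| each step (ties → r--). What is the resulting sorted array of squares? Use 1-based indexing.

[1, 4, 9, 9, 25, 36, 49, 64, 81, 100, 121, 169, 225, 225, 256, 400, 441, 484, 529]

l=1 r=19: |-15|<=|23| out[19]=529, r--
l=1 r=18: |-15|<=|22| out[18]=484, r--
l=1 r=17: |-15|<=|21| out[17]=441, r--
l=1 r=16: |-15|<=|20| out[16]=400, r--
l=1 r=15: |-15|<=|16| out[15]=256, r--
l=1 r=14: |-15|<=|15| out[14]=225, r--
l=1 r=13: |-15|>|13| out[13]=225, l++
l=2 r=13: |-3|<=|13| out[12]=169, r--
l=2 r=12: |-3|<=|11| out[11]=121, r--
l=2 r=11: |-3|<=|10| out[10]=100, r--
l=2 r=10: |-3|<=|9| out[9]=81, r--
l=2 r=9: |-3|<=|8| out[8]=64, r--
l=2 r=8: |-3|<=|7| out[7]=49, r--
l=2 r=7: |-3|<=|6| out[6]=36, r--
l=2 r=6: |-3|<=|5| out[5]=25, r--
l=2 r=5: |-3|<=|3| out[4]=9, r--
l=2 r=4: |-3|>|2| out[3]=9, l++
l=3 r=4: |-1|<=|2| out[2]=4, r--
l=3 r=3: |-1|<=|-1| out[1]=1, r--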